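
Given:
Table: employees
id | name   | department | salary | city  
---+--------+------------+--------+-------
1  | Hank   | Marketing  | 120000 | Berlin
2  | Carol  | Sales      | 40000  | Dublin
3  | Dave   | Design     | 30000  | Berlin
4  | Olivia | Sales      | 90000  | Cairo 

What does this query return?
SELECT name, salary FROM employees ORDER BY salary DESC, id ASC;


Sorting by salary DESC, then id ASC for ties

4 rows:
Hank, 120000
Olivia, 90000
Carol, 40000
Dave, 30000


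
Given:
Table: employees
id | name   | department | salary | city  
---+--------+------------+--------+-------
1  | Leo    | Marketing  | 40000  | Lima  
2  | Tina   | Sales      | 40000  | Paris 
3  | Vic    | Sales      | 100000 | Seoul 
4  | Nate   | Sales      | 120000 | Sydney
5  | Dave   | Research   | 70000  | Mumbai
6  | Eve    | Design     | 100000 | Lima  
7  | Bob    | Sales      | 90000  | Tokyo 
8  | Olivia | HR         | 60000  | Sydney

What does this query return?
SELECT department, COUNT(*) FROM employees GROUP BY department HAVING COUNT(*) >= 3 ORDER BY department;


Groups with count >= 3:
  Sales: 4 -> PASS
  Design: 1 -> filtered out
  HR: 1 -> filtered out
  Marketing: 1 -> filtered out
  Research: 1 -> filtered out


1 groups:
Sales, 4


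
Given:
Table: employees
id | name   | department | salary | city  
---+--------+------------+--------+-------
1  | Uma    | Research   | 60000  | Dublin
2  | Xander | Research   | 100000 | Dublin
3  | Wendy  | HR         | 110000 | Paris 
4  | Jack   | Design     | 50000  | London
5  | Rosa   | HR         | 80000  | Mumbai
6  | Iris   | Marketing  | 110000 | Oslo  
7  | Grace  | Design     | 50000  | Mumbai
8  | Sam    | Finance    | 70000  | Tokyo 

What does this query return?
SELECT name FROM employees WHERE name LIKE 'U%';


LIKE 'U%' matches names starting with 'U'
Matching: 1

1 rows:
Uma


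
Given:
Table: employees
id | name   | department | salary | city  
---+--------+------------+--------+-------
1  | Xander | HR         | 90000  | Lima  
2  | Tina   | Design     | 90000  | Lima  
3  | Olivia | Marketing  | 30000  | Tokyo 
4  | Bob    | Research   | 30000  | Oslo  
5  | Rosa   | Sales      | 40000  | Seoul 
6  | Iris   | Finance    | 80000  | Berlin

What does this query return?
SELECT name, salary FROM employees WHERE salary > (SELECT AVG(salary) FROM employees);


Subquery: AVG(salary) = 60000.0
Filtering: salary > 60000.0
  Xander (90000) -> MATCH
  Tina (90000) -> MATCH
  Iris (80000) -> MATCH


3 rows:
Xander, 90000
Tina, 90000
Iris, 80000


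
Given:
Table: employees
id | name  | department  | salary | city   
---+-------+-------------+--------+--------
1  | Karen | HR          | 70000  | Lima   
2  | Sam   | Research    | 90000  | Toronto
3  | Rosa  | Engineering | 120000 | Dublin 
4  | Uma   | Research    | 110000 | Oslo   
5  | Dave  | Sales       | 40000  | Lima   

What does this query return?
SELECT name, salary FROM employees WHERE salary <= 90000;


Filtering: salary <= 90000
Matching: 3 rows

3 rows:
Karen, 70000
Sam, 90000
Dave, 40000


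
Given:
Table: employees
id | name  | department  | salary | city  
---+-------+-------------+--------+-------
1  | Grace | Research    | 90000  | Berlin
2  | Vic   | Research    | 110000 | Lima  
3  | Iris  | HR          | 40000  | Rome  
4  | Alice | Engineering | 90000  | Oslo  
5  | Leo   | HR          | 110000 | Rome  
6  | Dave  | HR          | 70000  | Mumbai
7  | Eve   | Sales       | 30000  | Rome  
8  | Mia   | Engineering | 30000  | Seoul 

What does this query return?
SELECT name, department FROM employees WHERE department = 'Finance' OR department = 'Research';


Filtering: department = 'Finance' OR 'Research'
Matching: 2 rows

2 rows:
Grace, Research
Vic, Research


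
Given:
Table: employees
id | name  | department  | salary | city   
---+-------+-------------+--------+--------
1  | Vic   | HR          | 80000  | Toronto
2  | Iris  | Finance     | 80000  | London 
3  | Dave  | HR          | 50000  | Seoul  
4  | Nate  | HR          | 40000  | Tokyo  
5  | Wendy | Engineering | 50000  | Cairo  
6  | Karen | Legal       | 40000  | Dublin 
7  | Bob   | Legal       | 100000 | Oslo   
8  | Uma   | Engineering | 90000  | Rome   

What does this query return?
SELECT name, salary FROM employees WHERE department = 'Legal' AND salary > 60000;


Filtering: department = 'Legal' AND salary > 60000
Matching: 1 rows

1 rows:
Bob, 100000


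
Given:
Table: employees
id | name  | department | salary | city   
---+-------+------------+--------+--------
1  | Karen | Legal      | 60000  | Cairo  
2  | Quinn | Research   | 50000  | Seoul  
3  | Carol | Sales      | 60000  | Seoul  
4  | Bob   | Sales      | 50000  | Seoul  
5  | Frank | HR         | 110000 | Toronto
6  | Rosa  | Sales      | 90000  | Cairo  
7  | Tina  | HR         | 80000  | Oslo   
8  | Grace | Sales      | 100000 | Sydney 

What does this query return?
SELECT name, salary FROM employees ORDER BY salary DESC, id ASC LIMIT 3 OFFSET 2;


Sort by salary DESC (id ASC tiebreak), then skip 2 and take 3
Rows 3 through 5

3 rows:
Rosa, 90000
Tina, 80000
Karen, 60000


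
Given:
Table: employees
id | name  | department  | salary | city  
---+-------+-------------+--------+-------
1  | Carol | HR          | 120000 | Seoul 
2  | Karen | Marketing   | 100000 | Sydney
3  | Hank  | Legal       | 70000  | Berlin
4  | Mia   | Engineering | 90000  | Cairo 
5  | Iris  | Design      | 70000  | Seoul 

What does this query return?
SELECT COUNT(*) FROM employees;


COUNT(*) counts all rows

5


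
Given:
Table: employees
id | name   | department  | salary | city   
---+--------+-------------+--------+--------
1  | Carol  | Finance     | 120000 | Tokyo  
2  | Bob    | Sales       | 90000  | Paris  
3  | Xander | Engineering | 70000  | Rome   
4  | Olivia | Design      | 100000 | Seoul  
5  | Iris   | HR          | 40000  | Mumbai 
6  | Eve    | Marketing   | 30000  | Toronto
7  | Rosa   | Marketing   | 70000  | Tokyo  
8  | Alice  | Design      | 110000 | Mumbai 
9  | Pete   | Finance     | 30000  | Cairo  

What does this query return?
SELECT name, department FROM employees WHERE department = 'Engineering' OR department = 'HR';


Filtering: department = 'Engineering' OR 'HR'
Matching: 2 rows

2 rows:
Xander, Engineering
Iris, HR


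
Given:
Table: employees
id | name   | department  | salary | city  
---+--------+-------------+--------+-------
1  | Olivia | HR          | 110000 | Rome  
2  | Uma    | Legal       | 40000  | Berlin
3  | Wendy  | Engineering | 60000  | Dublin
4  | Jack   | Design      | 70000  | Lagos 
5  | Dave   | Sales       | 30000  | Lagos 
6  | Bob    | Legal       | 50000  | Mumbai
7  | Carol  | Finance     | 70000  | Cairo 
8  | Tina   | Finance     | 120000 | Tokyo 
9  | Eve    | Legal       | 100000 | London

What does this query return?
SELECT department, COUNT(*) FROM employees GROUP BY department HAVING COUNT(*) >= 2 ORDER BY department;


Groups with count >= 2:
  Finance: 2 -> PASS
  Legal: 3 -> PASS
  Design: 1 -> filtered out
  Engineering: 1 -> filtered out
  HR: 1 -> filtered out
  Sales: 1 -> filtered out


2 groups:
Finance, 2
Legal, 3


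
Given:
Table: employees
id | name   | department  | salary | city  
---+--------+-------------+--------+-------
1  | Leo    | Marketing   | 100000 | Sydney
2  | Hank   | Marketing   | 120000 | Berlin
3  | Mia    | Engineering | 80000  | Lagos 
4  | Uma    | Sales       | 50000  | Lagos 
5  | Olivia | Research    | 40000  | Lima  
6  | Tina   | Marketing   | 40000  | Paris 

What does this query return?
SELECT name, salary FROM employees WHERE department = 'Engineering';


Filtering: department = 'Engineering'
Matching rows: 1

1 rows:
Mia, 80000


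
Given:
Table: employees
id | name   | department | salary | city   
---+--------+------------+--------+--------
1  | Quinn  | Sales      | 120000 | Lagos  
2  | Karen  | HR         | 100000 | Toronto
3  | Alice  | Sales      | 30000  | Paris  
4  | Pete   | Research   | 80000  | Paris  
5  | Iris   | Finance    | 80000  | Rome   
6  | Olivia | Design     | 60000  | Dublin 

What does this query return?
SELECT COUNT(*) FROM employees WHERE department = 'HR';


Counting rows where department = 'HR'
  Karen -> MATCH


1


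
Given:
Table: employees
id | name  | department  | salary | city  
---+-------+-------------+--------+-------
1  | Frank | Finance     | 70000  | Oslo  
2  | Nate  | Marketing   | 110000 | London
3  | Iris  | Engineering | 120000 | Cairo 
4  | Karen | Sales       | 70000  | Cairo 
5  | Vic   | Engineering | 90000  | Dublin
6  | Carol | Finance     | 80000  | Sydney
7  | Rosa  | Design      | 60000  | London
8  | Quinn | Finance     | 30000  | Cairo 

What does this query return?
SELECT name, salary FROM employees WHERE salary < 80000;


Filtering: salary < 80000
Matching: 4 rows

4 rows:
Frank, 70000
Karen, 70000
Rosa, 60000
Quinn, 30000


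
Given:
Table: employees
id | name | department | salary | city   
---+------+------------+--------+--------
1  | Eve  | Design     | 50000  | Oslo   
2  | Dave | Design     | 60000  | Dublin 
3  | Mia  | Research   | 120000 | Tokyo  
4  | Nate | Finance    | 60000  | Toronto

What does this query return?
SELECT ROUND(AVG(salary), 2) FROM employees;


SUM(salary) = 290000
COUNT = 4
ROUND(AVG, 2) = ROUND(290000 / 4, 2) = 72500.0

72500.0


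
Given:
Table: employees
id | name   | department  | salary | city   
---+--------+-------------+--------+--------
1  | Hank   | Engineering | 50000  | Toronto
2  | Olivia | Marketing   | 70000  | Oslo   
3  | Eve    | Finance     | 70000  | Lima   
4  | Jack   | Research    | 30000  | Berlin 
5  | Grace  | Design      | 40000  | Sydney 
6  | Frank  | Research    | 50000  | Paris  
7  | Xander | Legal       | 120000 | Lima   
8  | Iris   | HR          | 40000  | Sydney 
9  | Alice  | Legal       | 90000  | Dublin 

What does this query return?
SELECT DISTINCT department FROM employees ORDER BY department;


All 'department' values (row order): Engineering, Marketing, Finance, Research, Design, Research, Legal, HR, Legal
Removing duplicates leaves 7 unique value(s).

7 values:
Design
Engineering
Finance
HR
Legal
Marketing
Research


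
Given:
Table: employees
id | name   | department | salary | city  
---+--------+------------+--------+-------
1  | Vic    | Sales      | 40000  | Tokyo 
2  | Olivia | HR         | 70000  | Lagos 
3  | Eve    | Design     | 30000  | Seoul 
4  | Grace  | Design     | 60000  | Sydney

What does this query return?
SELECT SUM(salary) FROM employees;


SUM(salary) = 40000 + 70000 + 30000 + 60000 = 200000

200000


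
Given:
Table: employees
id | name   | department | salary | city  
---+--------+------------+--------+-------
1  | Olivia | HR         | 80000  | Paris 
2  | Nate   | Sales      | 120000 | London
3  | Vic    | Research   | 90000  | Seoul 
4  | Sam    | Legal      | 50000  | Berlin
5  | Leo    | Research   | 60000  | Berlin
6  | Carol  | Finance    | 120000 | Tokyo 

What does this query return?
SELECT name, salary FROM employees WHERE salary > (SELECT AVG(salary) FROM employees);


Subquery: AVG(salary) = 86666.67
Filtering: salary > 86666.67
  Nate (120000) -> MATCH
  Vic (90000) -> MATCH
  Carol (120000) -> MATCH


3 rows:
Nate, 120000
Vic, 90000
Carol, 120000


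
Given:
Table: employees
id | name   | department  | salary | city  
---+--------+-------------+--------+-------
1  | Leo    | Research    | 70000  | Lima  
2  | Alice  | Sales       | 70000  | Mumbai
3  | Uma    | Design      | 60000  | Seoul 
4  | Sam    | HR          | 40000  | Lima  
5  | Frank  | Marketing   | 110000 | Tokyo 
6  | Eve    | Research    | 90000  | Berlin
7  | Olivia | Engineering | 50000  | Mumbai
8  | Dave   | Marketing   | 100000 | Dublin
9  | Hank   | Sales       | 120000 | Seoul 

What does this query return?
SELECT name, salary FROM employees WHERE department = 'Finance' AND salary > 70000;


Filtering: department = 'Finance' AND salary > 70000
Matching: 0 rows

Empty result set (0 rows)


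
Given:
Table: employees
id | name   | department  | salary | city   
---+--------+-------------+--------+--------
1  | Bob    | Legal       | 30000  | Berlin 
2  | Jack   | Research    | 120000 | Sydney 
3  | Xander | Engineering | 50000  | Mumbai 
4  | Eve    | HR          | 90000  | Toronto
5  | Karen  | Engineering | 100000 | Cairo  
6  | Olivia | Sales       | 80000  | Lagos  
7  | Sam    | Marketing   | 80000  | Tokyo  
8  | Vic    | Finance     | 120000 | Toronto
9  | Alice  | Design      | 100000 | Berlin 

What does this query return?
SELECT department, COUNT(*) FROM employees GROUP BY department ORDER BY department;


Assigning each row to its department group:
  Bob -> Legal
  Jack -> Research
  Xander -> Engineering
  Eve -> HR
  Karen -> Engineering
  Olivia -> Sales
  Sam -> Marketing
  Vic -> Finance
  Alice -> Design


8 groups:
Design, 1
Engineering, 2
Finance, 1
HR, 1
Legal, 1
Marketing, 1
Research, 1
Sales, 1


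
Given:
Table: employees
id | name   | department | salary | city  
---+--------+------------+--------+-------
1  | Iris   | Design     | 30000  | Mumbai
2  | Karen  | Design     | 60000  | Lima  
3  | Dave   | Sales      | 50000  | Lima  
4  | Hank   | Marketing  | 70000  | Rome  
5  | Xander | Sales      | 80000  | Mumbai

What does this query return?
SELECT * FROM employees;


SELECT * returns all 5 rows with all columns

5 rows:
1, Iris, Design, 30000, Mumbai
2, Karen, Design, 60000, Lima
3, Dave, Sales, 50000, Lima
4, Hank, Marketing, 70000, Rome
5, Xander, Sales, 80000, Mumbai


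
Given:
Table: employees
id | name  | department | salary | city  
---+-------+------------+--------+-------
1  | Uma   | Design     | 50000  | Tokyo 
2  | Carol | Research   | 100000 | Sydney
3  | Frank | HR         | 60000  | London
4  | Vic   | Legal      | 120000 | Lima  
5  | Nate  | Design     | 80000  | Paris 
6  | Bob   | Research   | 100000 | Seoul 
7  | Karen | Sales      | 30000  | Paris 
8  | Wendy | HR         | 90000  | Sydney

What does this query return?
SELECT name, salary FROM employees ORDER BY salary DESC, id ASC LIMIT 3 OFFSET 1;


Sort by salary DESC (id ASC tiebreak), then skip 1 and take 3
Rows 2 through 4

3 rows:
Carol, 100000
Bob, 100000
Wendy, 90000


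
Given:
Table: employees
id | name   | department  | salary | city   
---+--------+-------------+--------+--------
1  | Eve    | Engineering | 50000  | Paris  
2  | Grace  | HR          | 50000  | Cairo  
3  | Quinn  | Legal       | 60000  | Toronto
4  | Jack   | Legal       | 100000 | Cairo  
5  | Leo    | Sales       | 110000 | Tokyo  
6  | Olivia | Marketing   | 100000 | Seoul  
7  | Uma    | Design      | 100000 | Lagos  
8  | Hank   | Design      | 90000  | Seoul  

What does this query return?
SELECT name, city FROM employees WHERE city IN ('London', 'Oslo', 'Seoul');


Filtering: city IN ('London', 'Oslo', 'Seoul')
Matching: 2 rows

2 rows:
Olivia, Seoul
Hank, Seoul


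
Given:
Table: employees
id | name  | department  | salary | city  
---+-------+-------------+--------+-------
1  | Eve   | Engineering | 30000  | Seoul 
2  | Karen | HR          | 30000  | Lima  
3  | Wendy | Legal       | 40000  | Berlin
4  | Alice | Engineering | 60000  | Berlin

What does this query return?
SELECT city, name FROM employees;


Projecting columns: city, name

4 rows:
Seoul, Eve
Lima, Karen
Berlin, Wendy
Berlin, Alice


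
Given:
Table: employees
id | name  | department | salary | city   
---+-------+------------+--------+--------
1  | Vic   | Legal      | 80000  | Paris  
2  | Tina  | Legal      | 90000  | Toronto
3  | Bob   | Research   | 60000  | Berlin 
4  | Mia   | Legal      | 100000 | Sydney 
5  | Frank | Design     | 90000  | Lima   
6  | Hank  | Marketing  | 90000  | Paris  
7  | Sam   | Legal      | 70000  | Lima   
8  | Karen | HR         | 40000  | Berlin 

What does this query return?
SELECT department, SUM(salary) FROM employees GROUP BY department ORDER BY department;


Summing salary within each department:
  Design: 90000 = 90000
  HR: 40000 = 40000
  Legal: 80000 + 90000 + 100000 + 70000 = 340000
  Marketing: 90000 = 90000
  Research: 60000 = 60000


5 groups:
Design, 90000
HR, 40000
Legal, 340000
Marketing, 90000
Research, 60000


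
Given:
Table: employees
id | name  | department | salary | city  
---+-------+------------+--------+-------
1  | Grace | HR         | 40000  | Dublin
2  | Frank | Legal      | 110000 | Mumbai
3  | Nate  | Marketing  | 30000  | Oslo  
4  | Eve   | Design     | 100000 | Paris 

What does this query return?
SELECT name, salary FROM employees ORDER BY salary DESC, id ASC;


Sorting by salary DESC, then id ASC for ties

4 rows:
Frank, 110000
Eve, 100000
Grace, 40000
Nate, 30000


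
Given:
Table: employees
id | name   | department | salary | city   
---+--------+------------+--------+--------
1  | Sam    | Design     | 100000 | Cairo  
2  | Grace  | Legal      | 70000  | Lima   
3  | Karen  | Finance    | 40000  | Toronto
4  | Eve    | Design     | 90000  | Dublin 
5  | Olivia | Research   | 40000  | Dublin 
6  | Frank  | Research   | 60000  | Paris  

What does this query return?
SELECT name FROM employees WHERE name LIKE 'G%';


LIKE 'G%' matches names starting with 'G'
Matching: 1

1 rows:
Grace


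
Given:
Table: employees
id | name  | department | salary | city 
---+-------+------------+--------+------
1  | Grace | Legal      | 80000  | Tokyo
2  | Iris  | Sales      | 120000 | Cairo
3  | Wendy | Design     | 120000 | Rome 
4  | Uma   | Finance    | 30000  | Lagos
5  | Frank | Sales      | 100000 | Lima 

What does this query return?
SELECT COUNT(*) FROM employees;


COUNT(*) counts all rows

5


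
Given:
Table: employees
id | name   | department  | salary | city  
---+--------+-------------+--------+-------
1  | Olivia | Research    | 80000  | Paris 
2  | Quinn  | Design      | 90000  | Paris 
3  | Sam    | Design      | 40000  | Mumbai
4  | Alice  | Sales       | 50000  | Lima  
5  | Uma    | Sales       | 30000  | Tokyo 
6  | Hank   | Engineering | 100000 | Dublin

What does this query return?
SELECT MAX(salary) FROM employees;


Salaries: 80000, 90000, 40000, 50000, 30000, 100000
MAX = 100000

100000


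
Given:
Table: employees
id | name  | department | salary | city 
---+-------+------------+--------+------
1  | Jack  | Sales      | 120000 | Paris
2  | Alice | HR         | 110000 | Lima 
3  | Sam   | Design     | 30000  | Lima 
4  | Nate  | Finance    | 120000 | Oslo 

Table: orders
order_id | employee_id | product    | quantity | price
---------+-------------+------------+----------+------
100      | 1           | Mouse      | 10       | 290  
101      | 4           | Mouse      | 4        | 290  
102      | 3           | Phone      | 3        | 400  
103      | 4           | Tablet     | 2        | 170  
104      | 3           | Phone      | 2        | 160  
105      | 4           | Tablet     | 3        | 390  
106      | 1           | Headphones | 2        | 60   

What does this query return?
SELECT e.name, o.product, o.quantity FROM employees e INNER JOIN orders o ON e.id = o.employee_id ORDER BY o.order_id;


Joining employees.id = orders.employee_id:
  employee Jack (id=1) -> order Mouse
  employee Nate (id=4) -> order Mouse
  employee Sam (id=3) -> order Phone
  employee Nate (id=4) -> order Tablet
  employee Sam (id=3) -> order Phone
  employee Nate (id=4) -> order Tablet
  employee Jack (id=1) -> order Headphones


7 rows:
Jack, Mouse, 10
Nate, Mouse, 4
Sam, Phone, 3
Nate, Tablet, 2
Sam, Phone, 2
Nate, Tablet, 3
Jack, Headphones, 2


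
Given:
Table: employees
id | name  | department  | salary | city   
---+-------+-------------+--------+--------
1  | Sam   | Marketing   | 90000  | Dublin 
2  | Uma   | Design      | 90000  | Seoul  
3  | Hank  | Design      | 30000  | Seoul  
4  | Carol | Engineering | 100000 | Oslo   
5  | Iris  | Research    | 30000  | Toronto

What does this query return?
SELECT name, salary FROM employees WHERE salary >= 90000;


Filtering: salary >= 90000
Matching: 3 rows

3 rows:
Sam, 90000
Uma, 90000
Carol, 100000


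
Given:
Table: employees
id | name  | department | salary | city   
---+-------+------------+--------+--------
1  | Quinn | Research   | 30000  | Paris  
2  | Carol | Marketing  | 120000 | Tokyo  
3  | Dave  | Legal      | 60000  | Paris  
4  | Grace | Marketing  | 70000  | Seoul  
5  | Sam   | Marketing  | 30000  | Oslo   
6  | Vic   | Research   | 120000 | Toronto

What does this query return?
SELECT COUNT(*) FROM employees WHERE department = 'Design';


Counting rows where department = 'Design'


0


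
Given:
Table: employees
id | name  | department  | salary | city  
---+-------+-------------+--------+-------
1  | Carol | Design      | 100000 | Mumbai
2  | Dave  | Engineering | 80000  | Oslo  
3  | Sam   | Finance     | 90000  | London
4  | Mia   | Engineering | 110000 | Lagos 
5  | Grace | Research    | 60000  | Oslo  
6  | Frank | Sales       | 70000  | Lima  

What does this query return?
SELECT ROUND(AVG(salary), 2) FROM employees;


SUM(salary) = 510000
COUNT = 6
ROUND(AVG, 2) = ROUND(510000 / 6, 2) = 85000.0

85000.0


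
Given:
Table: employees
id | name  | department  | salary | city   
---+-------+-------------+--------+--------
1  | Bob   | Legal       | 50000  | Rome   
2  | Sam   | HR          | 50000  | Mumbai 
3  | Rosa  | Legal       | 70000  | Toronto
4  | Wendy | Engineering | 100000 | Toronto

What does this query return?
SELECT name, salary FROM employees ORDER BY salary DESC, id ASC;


Sorting by salary DESC, then id ASC for ties

4 rows:
Wendy, 100000
Rosa, 70000
Bob, 50000
Sam, 50000


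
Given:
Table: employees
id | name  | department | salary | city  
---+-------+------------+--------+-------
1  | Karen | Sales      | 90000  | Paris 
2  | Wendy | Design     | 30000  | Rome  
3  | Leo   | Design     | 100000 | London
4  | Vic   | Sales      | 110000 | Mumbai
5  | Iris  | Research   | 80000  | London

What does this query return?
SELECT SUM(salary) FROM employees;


SUM(salary) = 90000 + 30000 + 100000 + 110000 + 80000 = 410000

410000


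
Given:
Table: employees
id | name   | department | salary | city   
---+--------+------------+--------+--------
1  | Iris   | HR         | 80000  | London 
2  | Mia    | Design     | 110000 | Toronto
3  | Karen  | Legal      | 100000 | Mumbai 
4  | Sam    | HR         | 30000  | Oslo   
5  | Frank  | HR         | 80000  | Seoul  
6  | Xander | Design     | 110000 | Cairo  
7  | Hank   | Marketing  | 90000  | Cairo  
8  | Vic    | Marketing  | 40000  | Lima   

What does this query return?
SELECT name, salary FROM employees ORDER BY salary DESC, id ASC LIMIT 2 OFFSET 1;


Sort by salary DESC (id ASC tiebreak), then skip 1 and take 2
Rows 2 through 3

2 rows:
Xander, 110000
Karen, 100000


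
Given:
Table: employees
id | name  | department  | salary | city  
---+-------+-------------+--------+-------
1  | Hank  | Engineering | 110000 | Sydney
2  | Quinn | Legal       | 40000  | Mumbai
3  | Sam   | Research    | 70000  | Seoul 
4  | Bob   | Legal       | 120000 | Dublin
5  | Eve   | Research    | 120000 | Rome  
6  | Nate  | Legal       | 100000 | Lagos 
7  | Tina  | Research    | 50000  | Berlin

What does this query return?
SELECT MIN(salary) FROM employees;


Salaries: 110000, 40000, 70000, 120000, 120000, 100000, 50000
MIN = 40000

40000


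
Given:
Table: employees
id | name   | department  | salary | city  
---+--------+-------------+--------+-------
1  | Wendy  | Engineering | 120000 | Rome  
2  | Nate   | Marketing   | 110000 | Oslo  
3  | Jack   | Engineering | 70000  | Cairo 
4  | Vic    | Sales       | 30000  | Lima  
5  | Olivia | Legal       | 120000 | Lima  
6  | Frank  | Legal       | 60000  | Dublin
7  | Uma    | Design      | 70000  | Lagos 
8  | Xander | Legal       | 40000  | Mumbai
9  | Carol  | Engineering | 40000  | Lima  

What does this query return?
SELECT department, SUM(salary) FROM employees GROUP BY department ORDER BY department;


Summing salary within each department:
  Design: 70000 = 70000
  Engineering: 120000 + 70000 + 40000 = 230000
  Legal: 120000 + 60000 + 40000 = 220000
  Marketing: 110000 = 110000
  Sales: 30000 = 30000


5 groups:
Design, 70000
Engineering, 230000
Legal, 220000
Marketing, 110000
Sales, 30000


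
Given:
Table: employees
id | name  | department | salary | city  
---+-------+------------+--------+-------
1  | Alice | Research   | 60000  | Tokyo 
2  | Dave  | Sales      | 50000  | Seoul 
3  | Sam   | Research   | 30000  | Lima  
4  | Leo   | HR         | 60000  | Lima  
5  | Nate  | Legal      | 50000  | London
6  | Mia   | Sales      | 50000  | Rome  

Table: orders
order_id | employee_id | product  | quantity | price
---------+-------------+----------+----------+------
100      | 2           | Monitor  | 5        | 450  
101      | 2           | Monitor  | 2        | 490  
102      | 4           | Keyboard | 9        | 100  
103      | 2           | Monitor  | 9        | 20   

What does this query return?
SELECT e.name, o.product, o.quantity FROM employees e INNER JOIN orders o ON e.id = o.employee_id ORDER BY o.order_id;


Joining employees.id = orders.employee_id:
  employee Dave (id=2) -> order Monitor
  employee Dave (id=2) -> order Monitor
  employee Leo (id=4) -> order Keyboard
  employee Dave (id=2) -> order Monitor


4 rows:
Dave, Monitor, 5
Dave, Monitor, 2
Leo, Keyboard, 9
Dave, Monitor, 9


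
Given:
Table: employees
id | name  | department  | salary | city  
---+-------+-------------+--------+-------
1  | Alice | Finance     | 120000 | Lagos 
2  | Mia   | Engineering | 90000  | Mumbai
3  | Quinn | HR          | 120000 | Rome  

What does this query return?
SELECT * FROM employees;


SELECT * returns all 3 rows with all columns

3 rows:
1, Alice, Finance, 120000, Lagos
2, Mia, Engineering, 90000, Mumbai
3, Quinn, HR, 120000, Rome


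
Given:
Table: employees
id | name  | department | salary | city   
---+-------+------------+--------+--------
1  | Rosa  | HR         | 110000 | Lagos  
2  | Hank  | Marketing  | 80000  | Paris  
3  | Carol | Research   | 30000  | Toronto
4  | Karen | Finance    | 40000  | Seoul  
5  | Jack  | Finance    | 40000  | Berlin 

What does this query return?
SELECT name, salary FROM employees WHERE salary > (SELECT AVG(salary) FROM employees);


Subquery: AVG(salary) = 60000.0
Filtering: salary > 60000.0
  Rosa (110000) -> MATCH
  Hank (80000) -> MATCH


2 rows:
Rosa, 110000
Hank, 80000


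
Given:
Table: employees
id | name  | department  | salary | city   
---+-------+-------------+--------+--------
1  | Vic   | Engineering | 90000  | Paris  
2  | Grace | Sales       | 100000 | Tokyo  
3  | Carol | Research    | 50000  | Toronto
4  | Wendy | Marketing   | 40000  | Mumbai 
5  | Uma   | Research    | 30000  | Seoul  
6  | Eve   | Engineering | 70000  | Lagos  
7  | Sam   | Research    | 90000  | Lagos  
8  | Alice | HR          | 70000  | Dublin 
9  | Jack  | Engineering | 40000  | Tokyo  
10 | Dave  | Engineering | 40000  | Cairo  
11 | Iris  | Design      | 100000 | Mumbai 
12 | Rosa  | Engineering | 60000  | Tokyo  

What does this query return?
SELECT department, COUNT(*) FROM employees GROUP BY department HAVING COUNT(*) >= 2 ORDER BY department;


Groups with count >= 2:
  Engineering: 5 -> PASS
  Research: 3 -> PASS
  Design: 1 -> filtered out
  HR: 1 -> filtered out
  Marketing: 1 -> filtered out
  Sales: 1 -> filtered out


2 groups:
Engineering, 5
Research, 3


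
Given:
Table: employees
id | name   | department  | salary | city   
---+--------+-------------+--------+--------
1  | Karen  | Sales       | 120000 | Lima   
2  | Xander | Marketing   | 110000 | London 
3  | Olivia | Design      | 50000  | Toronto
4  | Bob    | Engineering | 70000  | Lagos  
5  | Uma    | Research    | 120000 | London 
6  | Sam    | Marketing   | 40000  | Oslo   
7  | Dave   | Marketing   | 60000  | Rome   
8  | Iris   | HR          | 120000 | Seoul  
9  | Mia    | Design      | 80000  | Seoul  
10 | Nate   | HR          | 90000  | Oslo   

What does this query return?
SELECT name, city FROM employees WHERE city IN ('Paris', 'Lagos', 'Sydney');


Filtering: city IN ('Paris', 'Lagos', 'Sydney')
Matching: 1 rows

1 rows:
Bob, Lagos


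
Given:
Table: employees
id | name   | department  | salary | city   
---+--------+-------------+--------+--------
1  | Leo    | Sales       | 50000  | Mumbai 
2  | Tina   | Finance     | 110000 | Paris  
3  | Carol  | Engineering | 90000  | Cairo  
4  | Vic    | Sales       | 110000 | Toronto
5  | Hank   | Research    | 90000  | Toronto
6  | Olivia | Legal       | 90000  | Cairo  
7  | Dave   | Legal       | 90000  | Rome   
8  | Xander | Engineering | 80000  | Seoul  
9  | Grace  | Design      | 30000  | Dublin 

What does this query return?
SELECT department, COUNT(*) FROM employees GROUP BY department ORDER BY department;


Assigning each row to its department group:
  Leo -> Sales
  Tina -> Finance
  Carol -> Engineering
  Vic -> Sales
  Hank -> Research
  Olivia -> Legal
  Dave -> Legal
  Xander -> Engineering
  Grace -> Design


6 groups:
Design, 1
Engineering, 2
Finance, 1
Legal, 2
Research, 1
Sales, 2


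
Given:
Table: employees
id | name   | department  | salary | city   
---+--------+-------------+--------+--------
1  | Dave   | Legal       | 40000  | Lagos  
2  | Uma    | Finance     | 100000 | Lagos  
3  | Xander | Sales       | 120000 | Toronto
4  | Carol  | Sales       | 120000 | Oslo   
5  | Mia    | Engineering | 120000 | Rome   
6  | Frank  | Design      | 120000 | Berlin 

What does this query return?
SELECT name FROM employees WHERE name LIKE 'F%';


LIKE 'F%' matches names starting with 'F'
Matching: 1

1 rows:
Frank


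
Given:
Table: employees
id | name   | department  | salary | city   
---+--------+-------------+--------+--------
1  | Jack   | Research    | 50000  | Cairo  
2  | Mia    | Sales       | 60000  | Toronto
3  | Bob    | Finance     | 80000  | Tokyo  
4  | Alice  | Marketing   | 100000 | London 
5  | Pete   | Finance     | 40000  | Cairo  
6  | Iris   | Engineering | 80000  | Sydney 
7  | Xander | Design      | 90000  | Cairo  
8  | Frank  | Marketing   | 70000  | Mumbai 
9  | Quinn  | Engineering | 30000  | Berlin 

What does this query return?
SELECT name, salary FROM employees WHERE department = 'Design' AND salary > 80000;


Filtering: department = 'Design' AND salary > 80000
Matching: 1 rows

1 rows:
Xander, 90000


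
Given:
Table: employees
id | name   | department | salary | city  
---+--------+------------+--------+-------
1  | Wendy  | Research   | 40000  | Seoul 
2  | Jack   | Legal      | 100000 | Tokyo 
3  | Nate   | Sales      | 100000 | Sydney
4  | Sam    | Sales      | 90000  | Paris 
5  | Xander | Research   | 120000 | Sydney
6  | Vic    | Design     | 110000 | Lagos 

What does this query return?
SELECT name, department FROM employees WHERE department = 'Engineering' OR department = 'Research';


Filtering: department = 'Engineering' OR 'Research'
Matching: 2 rows

2 rows:
Wendy, Research
Xander, Research


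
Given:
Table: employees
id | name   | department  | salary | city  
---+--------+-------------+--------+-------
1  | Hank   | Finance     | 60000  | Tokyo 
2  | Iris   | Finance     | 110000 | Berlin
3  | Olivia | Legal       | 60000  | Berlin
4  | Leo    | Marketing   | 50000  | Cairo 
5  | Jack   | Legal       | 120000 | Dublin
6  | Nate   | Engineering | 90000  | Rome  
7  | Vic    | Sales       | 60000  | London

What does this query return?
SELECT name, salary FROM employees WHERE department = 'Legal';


Filtering: department = 'Legal'
Matching rows: 2

2 rows:
Olivia, 60000
Jack, 120000


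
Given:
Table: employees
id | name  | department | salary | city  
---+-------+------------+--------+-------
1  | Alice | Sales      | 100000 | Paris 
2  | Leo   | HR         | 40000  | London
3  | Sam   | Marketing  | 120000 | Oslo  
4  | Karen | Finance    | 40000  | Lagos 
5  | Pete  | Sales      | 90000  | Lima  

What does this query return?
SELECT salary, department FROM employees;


Projecting columns: salary, department

5 rows:
100000, Sales
40000, HR
120000, Marketing
40000, Finance
90000, Sales


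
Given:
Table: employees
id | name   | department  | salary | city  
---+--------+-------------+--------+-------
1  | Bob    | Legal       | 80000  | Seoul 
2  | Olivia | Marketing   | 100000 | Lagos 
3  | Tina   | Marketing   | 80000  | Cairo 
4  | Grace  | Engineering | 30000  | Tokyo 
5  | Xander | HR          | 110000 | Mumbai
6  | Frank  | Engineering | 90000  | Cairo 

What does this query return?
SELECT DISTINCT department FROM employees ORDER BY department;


All 'department' values (row order): Legal, Marketing, Marketing, Engineering, HR, Engineering
Removing duplicates leaves 4 unique value(s).

4 values:
Engineering
HR
Legal
Marketing


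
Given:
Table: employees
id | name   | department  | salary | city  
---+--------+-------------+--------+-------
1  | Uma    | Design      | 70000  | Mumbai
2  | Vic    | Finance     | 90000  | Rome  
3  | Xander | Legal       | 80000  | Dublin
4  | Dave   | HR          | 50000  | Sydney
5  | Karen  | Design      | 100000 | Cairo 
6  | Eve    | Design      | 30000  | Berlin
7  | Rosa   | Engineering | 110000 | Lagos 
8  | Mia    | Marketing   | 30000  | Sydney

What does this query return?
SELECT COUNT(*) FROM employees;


COUNT(*) counts all rows

8


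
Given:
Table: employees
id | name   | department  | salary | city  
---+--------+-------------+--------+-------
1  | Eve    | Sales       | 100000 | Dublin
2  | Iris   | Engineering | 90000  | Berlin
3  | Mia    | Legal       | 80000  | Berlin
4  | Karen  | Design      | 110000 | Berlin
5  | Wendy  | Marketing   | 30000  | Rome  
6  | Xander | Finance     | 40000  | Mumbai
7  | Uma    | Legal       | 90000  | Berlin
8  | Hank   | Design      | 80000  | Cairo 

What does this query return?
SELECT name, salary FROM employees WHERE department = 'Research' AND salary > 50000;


Filtering: department = 'Research' AND salary > 50000
Matching: 0 rows

Empty result set (0 rows)


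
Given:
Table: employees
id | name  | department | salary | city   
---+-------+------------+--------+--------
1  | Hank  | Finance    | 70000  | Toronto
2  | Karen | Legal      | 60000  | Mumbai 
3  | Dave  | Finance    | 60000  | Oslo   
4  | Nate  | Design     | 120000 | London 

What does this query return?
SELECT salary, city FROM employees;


Projecting columns: salary, city

4 rows:
70000, Toronto
60000, Mumbai
60000, Oslo
120000, London


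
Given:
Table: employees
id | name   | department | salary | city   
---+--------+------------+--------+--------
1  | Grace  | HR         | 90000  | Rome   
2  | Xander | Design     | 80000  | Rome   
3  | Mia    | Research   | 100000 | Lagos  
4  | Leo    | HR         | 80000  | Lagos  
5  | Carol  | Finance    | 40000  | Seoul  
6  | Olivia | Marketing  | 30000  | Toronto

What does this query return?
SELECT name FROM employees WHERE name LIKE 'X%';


LIKE 'X%' matches names starting with 'X'
Matching: 1

1 rows:
Xander


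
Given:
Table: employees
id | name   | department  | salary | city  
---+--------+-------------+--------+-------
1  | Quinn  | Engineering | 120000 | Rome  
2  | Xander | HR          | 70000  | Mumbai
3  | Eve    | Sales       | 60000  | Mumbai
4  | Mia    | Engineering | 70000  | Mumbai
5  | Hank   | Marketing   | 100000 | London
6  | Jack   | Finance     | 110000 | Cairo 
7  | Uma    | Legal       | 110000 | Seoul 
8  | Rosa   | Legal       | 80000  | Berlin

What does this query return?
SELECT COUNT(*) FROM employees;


COUNT(*) counts all rows

8


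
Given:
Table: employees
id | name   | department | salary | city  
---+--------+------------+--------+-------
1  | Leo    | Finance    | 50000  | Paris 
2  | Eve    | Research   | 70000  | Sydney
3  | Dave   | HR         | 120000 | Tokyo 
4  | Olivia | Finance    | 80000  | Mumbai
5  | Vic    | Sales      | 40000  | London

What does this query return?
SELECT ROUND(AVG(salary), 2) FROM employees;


SUM(salary) = 360000
COUNT = 5
ROUND(AVG, 2) = ROUND(360000 / 5, 2) = 72000.0

72000.0


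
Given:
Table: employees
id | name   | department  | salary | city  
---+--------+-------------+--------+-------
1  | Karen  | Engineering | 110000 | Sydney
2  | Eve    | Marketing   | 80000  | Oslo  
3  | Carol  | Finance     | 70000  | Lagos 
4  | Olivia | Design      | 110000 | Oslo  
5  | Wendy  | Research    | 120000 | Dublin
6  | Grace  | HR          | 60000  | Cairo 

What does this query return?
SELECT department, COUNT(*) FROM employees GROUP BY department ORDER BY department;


Assigning each row to its department group:
  Karen -> Engineering
  Eve -> Marketing
  Carol -> Finance
  Olivia -> Design
  Wendy -> Research
  Grace -> HR


6 groups:
Design, 1
Engineering, 1
Finance, 1
HR, 1
Marketing, 1
Research, 1


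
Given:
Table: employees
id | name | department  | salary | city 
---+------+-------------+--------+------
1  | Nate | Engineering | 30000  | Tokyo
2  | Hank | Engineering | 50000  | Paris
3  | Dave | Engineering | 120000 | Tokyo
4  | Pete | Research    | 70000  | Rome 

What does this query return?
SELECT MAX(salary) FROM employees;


Salaries: 30000, 50000, 120000, 70000
MAX = 120000

120000


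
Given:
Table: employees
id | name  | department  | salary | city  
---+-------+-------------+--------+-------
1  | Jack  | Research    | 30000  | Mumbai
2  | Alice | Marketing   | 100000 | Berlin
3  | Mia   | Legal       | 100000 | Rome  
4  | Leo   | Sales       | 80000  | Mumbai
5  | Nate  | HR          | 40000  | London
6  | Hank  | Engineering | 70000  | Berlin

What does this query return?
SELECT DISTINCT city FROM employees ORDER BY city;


All 'city' values (row order): Mumbai, Berlin, Rome, Mumbai, London, Berlin
Removing duplicates leaves 4 unique value(s).

4 values:
Berlin
London
Mumbai
Rome


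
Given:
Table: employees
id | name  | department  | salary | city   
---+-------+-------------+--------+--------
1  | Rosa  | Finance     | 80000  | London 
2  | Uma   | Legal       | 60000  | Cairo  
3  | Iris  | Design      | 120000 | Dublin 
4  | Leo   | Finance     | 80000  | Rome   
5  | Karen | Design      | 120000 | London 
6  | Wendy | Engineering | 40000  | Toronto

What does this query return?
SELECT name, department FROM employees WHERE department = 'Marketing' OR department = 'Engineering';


Filtering: department = 'Marketing' OR 'Engineering'
Matching: 1 rows

1 rows:
Wendy, Engineering


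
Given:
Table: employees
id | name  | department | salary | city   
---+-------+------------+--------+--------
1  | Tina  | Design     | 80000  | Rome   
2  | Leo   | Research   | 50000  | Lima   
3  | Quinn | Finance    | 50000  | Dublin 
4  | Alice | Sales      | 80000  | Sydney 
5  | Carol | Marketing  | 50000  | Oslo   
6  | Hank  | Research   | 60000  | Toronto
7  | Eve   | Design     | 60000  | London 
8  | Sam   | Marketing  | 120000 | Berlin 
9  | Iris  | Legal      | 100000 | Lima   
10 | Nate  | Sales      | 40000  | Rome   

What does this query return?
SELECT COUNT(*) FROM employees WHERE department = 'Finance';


Counting rows where department = 'Finance'
  Quinn -> MATCH


1


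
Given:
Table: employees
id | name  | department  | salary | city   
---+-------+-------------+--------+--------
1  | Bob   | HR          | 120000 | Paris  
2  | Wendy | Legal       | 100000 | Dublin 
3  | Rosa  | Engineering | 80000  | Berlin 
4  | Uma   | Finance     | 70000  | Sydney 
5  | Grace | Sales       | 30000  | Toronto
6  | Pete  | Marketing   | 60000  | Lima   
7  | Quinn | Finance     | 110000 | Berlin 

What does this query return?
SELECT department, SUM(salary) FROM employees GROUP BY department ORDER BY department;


Summing salary within each department:
  Engineering: 80000 = 80000
  Finance: 70000 + 110000 = 180000
  HR: 120000 = 120000
  Legal: 100000 = 100000
  Marketing: 60000 = 60000
  Sales: 30000 = 30000


6 groups:
Engineering, 80000
Finance, 180000
HR, 120000
Legal, 100000
Marketing, 60000
Sales, 30000


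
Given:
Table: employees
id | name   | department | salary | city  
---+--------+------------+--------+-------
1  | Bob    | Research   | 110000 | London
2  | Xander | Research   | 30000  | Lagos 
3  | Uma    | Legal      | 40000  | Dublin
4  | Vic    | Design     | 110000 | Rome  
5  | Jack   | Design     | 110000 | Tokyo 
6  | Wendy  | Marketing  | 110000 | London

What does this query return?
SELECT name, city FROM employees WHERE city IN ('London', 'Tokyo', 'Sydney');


Filtering: city IN ('London', 'Tokyo', 'Sydney')
Matching: 3 rows

3 rows:
Bob, London
Jack, Tokyo
Wendy, London
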